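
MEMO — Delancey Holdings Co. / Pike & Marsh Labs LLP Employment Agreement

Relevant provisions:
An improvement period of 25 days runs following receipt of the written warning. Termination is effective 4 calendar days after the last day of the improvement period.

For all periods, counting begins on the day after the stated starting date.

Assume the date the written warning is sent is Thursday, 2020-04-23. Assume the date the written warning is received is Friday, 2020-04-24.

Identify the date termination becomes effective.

Adding 25 calendar days to 2020-04-24 gives 2020-05-19, which is the last day of the improvement period.
The date termination becomes effective: 4 calendar days after 2020-05-19 is 2020-05-23.

2020-05-23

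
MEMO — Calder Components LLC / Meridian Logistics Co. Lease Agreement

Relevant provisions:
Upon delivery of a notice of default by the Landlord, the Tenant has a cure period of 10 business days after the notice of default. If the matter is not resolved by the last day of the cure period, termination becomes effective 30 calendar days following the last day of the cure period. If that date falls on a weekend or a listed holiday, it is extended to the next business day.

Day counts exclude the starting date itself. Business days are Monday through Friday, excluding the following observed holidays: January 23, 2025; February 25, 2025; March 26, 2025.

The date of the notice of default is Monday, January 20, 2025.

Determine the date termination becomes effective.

The last day of the cure period: counting 10 business days from Monday, January 20, 2025 (Jan 21, Jan 22, Jan 24, Jan 27, Jan 28, Jan 29, Jan 30, Jan 31, Feb 3, Feb 4, skipping weekends and the listed holiday on Jan 23) reaches Tuesday, February 4, 2025.
Adding 30 calendar days to February 4, 2025 gives March 6, 2025, which is the date termination becomes effective. March 6, 2025 is a Thursday and is not a listed holiday, so no roll-forward applies.

March 6, 2025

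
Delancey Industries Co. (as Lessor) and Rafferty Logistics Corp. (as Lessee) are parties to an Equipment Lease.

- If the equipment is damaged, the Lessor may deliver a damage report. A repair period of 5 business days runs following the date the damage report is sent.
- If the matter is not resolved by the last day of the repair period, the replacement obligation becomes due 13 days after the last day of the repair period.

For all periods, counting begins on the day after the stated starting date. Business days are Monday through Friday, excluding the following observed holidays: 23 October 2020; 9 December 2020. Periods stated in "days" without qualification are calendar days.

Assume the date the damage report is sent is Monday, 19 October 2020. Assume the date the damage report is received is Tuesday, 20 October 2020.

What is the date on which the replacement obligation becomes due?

The last day of the repair period: counting 5 business days from Monday, 19 October 2020 (Oct 20, Oct 21, Oct 22, Oct 26, Oct 27, skipping weekends and the listed holiday on Oct 23) reaches Tuesday, 27 October 2020.
Adding 13 calendar days to 27 October 2020 gives 9 November 2020, which is the date on which the replacement obligation becomes due.

9 November 2020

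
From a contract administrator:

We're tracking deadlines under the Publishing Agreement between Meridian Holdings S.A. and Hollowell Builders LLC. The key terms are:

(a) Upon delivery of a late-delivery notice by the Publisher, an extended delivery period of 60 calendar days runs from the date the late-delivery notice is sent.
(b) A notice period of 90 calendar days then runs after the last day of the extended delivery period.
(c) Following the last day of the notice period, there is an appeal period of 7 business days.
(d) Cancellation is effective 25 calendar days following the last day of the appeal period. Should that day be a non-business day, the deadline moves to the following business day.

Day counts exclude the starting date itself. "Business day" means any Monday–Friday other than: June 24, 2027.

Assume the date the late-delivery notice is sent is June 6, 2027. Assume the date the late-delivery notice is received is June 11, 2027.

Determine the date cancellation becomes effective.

The last day of the extended delivery period: June 6, 2027 + 60 days = August 5, 2027.
The last day of the notice period: 90 calendar days after August 5, 2027 is November 3, 2027.
The last day of the appeal period: 7 business days after Wednesday, November 3, 2027, skipping weekends — Nov 4, Nov 5, Nov 8, Nov 9, Nov 10, Nov 11, Nov 12 — lands on Friday, November 12, 2027.
The date cancellation becomes effective: 25 calendar days after November 12, 2027 is December 7, 2027. December 7, 2027 is a Tuesday and is not a listed holiday, so no roll-forward applies.

December 7, 2027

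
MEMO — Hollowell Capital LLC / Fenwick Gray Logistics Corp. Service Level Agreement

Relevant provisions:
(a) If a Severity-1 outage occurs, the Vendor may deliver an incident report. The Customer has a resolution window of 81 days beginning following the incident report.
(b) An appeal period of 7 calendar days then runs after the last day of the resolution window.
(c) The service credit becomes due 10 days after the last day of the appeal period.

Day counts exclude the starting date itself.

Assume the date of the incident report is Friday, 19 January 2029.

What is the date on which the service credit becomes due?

27 April 2029

The last day of the resolution window: 81 calendar days after 19 January 2029 is 10 April 2029.
The last day of the appeal period: 7 calendar days after 10 April 2029 is 17 April 2029.
The date on which the service credit becomes due: 17 April 2029 + 10 days = 27 April 2029.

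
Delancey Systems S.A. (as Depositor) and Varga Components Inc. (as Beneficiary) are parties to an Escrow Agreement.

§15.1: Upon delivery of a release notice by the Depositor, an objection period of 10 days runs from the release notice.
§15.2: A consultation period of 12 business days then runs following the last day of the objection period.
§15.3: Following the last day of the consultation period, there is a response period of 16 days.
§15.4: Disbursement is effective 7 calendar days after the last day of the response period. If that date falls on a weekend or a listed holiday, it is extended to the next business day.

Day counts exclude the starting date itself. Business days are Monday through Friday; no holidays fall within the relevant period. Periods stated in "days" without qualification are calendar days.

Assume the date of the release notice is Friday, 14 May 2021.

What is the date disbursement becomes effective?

2 July 2021

The last day of the objection period: 10 calendar days after 14 May 2021 is 24 May 2021.
From Monday, 24 May 2021, 12 business days (May 25, May 26, May 27, May 28, …, Jun 7, Jun 8, Jun 9, skipping weekends) brings us to Wednesday, 9 June 2021, which is the last day of the consultation period.
The last day of the response period: 16 calendar days after 9 June 2021 is 25 June 2021.
Adding 7 calendar days to 25 June 2021 gives 2 July 2021, which is the date disbursement becomes effective. 2 July 2021 is a Friday, so no roll-forward applies.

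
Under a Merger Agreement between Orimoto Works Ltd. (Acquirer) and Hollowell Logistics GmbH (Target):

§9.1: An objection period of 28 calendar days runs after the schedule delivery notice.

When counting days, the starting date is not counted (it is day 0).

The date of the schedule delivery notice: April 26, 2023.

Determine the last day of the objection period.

The last day of the objection period: 28 calendar days after April 26, 2023 is May 24, 2023.

May 24, 2023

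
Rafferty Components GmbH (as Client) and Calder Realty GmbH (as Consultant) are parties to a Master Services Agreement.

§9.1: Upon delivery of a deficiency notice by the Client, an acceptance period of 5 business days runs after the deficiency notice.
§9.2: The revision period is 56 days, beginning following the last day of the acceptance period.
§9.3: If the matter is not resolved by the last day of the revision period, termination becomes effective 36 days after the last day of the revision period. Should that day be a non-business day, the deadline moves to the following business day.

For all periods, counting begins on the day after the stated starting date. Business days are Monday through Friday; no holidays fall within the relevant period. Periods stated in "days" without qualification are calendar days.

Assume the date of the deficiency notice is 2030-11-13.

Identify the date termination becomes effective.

The last day of the acceptance period: counting 5 business days from Wednesday, 2030-11-13 (Nov 14, Nov 15, Nov 18, Nov 19, Nov 20, skipping weekends) reaches Wednesday, 2030-11-20.
The last day of the revision period: 2030-11-20 + 56 days = 2031-01-15.
The date termination becomes effective: 2031-01-15 + 36 days = 2031-02-20. 2031-02-20 is a Thursday, so no roll-forward applies.

2031-02-20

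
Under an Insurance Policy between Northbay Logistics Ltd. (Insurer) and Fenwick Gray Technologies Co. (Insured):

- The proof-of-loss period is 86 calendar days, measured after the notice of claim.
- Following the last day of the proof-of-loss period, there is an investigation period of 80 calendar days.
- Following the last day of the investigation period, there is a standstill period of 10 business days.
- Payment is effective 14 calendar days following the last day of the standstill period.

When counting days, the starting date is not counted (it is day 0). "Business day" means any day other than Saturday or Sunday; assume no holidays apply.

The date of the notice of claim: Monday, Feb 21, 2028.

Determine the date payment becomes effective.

Sep 1, 2028

The last day of the proof-of-loss period: 86 calendar days after Feb 21, 2028 is May 17, 2028.
The last day of the investigation period: May 17, 2028 + 80 days = Aug 5, 2028.
The last day of the standstill period: counting 10 business days from Saturday, Aug 5, 2028 (Aug 7, Aug 8, Aug 9, Aug 10, Aug 11, Aug 14, Aug 15, Aug 16, Aug 17, Aug 18, skipping weekends) reaches Friday, Aug 18, 2028.
The date payment becomes effective: 14 calendar days after Aug 18, 2028 is Sep 1, 2028.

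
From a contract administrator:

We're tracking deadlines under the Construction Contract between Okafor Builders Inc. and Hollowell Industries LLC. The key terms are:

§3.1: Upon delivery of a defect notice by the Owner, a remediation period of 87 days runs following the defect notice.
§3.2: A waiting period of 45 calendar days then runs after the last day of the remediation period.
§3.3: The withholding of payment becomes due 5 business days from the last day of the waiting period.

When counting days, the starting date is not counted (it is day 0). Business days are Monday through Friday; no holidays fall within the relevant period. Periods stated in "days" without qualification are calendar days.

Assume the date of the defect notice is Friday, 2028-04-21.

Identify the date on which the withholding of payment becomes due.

The last day of the remediation period: 2028-04-21 + 87 days = 2028-07-17.
Adding 45 calendar days to 2028-07-17 gives 2028-08-31, which is the last day of the waiting period.
The date on which the withholding of payment becomes due: 5 business days after Thursday, 2028-08-31, skipping weekends — Sep 1, Sep 4, Sep 5, Sep 6, Sep 7 — lands on Thursday, 2028-09-07.

2028-09-07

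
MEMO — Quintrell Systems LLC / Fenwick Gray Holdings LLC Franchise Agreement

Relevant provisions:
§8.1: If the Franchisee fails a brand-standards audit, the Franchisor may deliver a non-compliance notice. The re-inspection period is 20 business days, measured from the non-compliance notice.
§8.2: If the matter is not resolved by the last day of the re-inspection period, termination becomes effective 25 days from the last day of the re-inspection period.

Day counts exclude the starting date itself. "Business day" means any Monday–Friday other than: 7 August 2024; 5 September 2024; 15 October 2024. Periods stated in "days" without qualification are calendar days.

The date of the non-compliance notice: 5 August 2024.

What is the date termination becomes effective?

From Monday, 5 August 2024, 20 business days (Aug 6, Aug 8, Aug 9, Aug 12, …, Aug 30, Sep 2, Sep 3, skipping weekends and the listed holiday on Aug 7) brings us to Tuesday, 3 September 2024, which is the last day of the re-inspection period.
The date termination becomes effective: 3 September 2024 + 25 days = 28 September 2024.

28 September 2024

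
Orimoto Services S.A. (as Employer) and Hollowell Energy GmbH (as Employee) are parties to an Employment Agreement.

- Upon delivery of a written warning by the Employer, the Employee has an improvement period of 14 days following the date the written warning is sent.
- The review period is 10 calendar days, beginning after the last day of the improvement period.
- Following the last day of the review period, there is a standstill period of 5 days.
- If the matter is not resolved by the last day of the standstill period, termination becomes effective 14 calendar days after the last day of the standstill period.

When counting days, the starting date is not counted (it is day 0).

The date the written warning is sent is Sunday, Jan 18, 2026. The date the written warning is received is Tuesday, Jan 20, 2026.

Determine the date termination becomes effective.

The last day of the improvement period: 14 calendar days after Jan 18, 2026 is Feb 1, 2026.
Adding 10 calendar days to Feb 1, 2026 gives Feb 11, 2026, which is the last day of the review period.
The last day of the standstill period: 5 calendar days after Feb 11, 2026 is Feb 16, 2026.
Adding 14 calendar days to Feb 16, 2026 gives Mar 2, 2026, which is the date termination becomes effective.

Mar 2, 2026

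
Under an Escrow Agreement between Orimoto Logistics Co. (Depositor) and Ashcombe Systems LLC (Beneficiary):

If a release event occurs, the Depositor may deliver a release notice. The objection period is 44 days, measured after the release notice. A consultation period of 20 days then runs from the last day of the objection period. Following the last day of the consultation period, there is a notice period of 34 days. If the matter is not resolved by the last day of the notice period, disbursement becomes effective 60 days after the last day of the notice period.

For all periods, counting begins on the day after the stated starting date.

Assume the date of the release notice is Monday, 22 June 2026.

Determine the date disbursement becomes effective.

27 November 2026

The last day of the objection period: 44 calendar days after 22 June 2026 is 5 August 2026.
Adding 20 calendar days to 5 August 2026 gives 25 August 2026, which is the last day of the consultation period.
The last day of the notice period: 34 calendar days after 25 August 2026 is 28 September 2026.
The date disbursement becomes effective: 60 calendar days after 28 September 2026 is 27 November 2026.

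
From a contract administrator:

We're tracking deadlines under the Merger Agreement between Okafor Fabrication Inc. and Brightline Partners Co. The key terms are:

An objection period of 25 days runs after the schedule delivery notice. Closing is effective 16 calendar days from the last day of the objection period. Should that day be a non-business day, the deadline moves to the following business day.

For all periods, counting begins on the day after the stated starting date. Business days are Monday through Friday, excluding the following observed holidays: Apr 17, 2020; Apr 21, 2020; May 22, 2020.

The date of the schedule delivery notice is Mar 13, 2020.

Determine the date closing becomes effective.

Apr 23, 2020

The last day of the objection period: 25 calendar days after Mar 13, 2020 is Apr 7, 2020.
Adding 16 calendar days to Apr 7, 2020 gives Apr 23, 2020, which is the date closing becomes effective. Apr 23, 2020 is a Thursday and is not a listed holiday, so no roll-forward applies.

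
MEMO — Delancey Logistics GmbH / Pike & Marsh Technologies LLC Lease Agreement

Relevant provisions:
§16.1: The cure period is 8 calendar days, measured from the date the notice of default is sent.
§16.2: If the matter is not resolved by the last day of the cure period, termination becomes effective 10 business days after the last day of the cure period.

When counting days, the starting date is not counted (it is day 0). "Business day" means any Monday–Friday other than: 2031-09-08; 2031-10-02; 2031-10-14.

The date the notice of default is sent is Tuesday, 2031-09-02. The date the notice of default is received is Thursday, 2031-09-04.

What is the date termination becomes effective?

2031-09-24

The last day of the cure period: 8 calendar days after 2031-09-02 is 2031-09-10.
From Wednesday, 2031-09-10, 10 business days (Sep 11, Sep 12, Sep 15, Sep 16, Sep 17, Sep 18, Sep 19, Sep 22, Sep 23, Sep 24, skipping weekends) brings us to Wednesday, 2031-09-24, which is the date termination becomes effective.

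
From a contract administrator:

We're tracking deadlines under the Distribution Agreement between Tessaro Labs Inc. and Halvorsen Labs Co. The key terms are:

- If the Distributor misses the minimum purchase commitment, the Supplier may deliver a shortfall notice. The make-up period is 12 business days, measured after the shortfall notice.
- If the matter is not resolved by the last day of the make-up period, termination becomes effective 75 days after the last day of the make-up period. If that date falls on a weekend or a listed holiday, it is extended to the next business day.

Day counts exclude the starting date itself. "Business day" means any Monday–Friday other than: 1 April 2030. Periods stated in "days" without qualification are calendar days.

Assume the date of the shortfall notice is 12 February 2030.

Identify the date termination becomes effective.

14 May 2030

From Tuesday, 12 February 2030, 12 business days (Feb 13, Feb 14, Feb 15, Feb 18, …, Feb 26, Feb 27, Feb 28, skipping weekends) brings us to Thursday, 28 February 2030, which is the last day of the make-up period.
The date termination becomes effective: 75 calendar days after 28 February 2030 is 14 May 2030. 14 May 2030 is a Tuesday and is not a listed holiday, so no roll-forward applies.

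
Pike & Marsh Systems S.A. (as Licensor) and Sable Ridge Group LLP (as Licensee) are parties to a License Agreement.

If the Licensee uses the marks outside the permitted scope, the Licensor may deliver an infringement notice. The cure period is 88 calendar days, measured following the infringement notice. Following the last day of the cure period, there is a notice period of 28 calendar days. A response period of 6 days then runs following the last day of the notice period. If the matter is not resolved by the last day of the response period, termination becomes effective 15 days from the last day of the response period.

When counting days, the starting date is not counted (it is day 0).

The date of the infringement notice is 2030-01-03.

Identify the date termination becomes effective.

The last day of the cure period: 2030-01-03 + 88 days = 2030-04-01.
Adding 28 calendar days to 2030-04-01 gives 2030-04-29, which is the last day of the notice period.
Adding 6 calendar days to 2030-04-29 gives 2030-05-05, which is the last day of the response period.
The date termination becomes effective: 15 calendar days after 2030-05-05 is 2030-05-20.

2030-05-20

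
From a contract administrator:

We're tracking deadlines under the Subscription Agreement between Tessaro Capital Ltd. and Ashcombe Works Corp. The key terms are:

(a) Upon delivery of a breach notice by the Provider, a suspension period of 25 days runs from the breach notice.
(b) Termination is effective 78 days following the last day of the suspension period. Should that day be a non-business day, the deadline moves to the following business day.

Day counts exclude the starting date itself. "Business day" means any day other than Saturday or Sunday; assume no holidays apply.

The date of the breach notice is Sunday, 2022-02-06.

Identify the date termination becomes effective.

2022-05-20

The last day of the suspension period: 2022-02-06 + 25 days = 2022-03-03.
Adding 78 calendar days to 2022-03-03 gives 2022-05-20, which is the date termination becomes effective. 2022-05-20 is a Friday, so no roll-forward applies.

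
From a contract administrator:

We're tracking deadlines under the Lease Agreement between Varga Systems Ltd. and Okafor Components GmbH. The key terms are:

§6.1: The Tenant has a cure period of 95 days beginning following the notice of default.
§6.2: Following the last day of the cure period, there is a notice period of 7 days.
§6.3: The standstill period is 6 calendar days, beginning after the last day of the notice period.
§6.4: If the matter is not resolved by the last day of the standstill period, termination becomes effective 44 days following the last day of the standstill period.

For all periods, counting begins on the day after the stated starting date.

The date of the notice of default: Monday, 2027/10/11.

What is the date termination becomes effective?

2028/03/11

The last day of the cure period: 2027/10/11 + 95 days = 2028/01/14.
Adding 7 calendar days to 2028/01/14 gives 2028/01/21, which is the last day of the notice period.
The last day of the standstill period: 6 calendar days after 2028/01/21 is 2028/01/27.
The date termination becomes effective: 2028/01/27 + 44 days = 2028/03/11.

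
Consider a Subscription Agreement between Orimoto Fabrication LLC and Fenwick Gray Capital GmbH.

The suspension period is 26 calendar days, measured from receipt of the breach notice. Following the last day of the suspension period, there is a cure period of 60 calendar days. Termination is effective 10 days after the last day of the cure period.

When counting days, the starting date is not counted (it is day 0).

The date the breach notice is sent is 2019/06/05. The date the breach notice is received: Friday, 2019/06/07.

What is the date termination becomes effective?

2019/09/11

The last day of the suspension period: 26 calendar days after 2019/06/07 is 2019/07/03.
The last day of the cure period: 60 calendar days after 2019/07/03 is 2019/09/01.
The date termination becomes effective: 2019/09/01 + 10 days = 2019/09/11.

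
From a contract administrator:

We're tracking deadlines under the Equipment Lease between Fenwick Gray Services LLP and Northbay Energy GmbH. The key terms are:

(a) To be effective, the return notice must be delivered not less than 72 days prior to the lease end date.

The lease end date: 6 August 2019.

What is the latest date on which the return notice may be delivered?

26 May 2019

6 August 2019 minus 72 days is 26 May 2019.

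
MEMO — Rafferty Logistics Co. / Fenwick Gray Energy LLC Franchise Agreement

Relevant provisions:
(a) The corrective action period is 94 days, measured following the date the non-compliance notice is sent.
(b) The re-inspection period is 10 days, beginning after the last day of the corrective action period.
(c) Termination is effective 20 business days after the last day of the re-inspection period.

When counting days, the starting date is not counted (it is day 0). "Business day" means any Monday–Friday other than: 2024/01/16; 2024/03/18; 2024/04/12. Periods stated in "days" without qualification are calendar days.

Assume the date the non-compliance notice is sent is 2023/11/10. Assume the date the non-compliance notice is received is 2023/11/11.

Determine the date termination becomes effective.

2024/03/22

Adding 94 calendar days to 2023/11/10 gives 2024/02/12, which is the last day of the corrective action period.
Adding 10 calendar days to 2024/02/12 gives 2024/02/22, which is the last day of the re-inspection period.
The date termination becomes effective: 20 business days after Thursday, 2024/02/22, skipping weekends and the listed holiday on Mar 18 — Feb 23, Feb 26, Feb 27, Feb 28, …, Mar 20, Mar 21, Mar 22 — lands on Friday, 2024/03/22.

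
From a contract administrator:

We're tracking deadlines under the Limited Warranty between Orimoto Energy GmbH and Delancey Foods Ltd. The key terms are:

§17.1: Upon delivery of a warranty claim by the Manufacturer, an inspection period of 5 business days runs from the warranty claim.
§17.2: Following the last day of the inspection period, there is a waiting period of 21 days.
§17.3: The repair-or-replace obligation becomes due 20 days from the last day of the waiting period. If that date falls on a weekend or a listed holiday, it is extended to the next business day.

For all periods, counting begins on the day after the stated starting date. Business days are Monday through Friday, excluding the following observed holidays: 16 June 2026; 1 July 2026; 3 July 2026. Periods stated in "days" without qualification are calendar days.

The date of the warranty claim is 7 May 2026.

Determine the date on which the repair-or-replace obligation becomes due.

24 June 2026

From Thursday, 7 May 2026, 5 business days (May 8, May 11, May 12, May 13, May 14, skipping weekends) brings us to Thursday, 14 May 2026, which is the last day of the inspection period.
Adding 21 calendar days to 14 May 2026 gives 4 June 2026, which is the last day of the waiting period.
Adding 20 calendar days to 4 June 2026 gives 24 June 2026, which is the date on which the repair-or-replace obligation becomes due. 24 June 2026 is a Wednesday and is not a listed holiday, so no roll-forward applies.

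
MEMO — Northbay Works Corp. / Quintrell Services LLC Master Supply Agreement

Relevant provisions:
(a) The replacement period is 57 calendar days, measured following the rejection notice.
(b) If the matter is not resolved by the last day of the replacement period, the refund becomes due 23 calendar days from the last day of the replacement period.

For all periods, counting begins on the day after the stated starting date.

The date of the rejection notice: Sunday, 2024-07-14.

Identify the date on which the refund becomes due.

2024-10-02

The last day of the replacement period: 57 calendar days after 2024-07-14 is 2024-09-09.
Adding 23 calendar days to 2024-09-09 gives 2024-10-02, which is the date on which the refund becomes due.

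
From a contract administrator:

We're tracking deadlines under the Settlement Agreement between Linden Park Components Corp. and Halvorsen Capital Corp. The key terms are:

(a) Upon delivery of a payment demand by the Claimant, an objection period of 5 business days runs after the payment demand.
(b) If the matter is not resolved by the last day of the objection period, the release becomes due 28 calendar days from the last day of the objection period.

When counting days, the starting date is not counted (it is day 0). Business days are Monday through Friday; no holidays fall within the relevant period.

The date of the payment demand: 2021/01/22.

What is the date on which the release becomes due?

2021/02/26

The last day of the objection period: counting 5 business days from Friday, 2021/01/22 (Jan 25, Jan 26, Jan 27, Jan 28, Jan 29, skipping weekends) reaches Friday, 2021/01/29.
The date on which the release becomes due: 2021/01/29 + 28 days = 2021/02/26.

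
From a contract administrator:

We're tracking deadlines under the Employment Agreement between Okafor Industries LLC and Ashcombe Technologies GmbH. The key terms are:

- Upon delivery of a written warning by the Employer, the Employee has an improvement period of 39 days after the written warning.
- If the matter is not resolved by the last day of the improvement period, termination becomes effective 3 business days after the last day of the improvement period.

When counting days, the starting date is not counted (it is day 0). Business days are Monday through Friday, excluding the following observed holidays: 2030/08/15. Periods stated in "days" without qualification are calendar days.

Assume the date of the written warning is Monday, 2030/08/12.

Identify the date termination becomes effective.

2030/09/25

The last day of the improvement period: 39 calendar days after 2030/08/12 is 2030/09/20.
From Friday, 2030/09/20, 3 business days (Sep 23, Sep 24, Sep 25, skipping weekends) brings us to Wednesday, 2030/09/25, which is the date termination becomes effective.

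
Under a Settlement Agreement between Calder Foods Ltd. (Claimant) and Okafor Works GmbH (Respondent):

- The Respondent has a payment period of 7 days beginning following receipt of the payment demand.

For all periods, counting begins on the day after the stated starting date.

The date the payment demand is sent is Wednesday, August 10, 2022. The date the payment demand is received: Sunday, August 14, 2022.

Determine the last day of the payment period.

The last day of the payment period: 7 calendar days after August 14, 2022 is August 21, 2022.

August 21, 2022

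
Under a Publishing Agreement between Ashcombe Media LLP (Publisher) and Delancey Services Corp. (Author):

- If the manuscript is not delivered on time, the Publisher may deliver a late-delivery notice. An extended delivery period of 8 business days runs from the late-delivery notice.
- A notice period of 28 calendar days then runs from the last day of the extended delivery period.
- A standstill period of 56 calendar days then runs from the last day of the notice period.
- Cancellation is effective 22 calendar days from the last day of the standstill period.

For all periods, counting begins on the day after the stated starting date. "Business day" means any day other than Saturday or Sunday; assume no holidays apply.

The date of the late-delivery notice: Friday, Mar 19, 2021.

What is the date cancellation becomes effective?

Jul 15, 2021

The last day of the extended delivery period: counting 8 business days from Friday, Mar 19, 2021 (Mar 22, Mar 23, Mar 24, Mar 25, Mar 26, Mar 29, Mar 30, Mar 31, skipping weekends) reaches Wednesday, Mar 31, 2021.
The last day of the notice period: 28 calendar days after Mar 31, 2021 is Apr 28, 2021.
The last day of the standstill period: Apr 28, 2021 + 56 days = Jun 23, 2021.
The date cancellation becomes effective: 22 calendar days after Jun 23, 2021 is Jul 15, 2021.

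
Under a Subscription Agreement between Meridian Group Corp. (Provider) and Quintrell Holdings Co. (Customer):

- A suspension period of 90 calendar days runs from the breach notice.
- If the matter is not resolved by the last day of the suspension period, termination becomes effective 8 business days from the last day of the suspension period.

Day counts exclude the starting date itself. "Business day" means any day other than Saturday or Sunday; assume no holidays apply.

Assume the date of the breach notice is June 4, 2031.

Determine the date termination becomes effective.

The last day of the suspension period: 90 calendar days after June 4, 2031 is September 2, 2031.
The date termination becomes effective: counting 8 business days from Tuesday, September 2, 2031 (Sep 3, Sep 4, Sep 5, Sep 8, Sep 9, Sep 10, Sep 11, Sep 12, skipping weekends) reaches Friday, September 12, 2031.

September 12, 2031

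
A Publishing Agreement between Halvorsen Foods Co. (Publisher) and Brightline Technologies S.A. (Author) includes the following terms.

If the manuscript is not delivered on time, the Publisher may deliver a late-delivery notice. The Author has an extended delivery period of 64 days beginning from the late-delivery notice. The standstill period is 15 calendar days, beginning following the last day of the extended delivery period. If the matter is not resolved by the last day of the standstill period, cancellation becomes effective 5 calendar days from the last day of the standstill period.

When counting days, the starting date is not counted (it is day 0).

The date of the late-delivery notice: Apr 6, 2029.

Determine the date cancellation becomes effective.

The last day of the extended delivery period: Apr 6, 2029 + 64 days = Jun 9, 2029.
The last day of the standstill period: Jun 9, 2029 + 15 days = Jun 24, 2029.
The date cancellation becomes effective: Jun 24, 2029 + 5 days = Jun 29, 2029.

Jun 29, 2029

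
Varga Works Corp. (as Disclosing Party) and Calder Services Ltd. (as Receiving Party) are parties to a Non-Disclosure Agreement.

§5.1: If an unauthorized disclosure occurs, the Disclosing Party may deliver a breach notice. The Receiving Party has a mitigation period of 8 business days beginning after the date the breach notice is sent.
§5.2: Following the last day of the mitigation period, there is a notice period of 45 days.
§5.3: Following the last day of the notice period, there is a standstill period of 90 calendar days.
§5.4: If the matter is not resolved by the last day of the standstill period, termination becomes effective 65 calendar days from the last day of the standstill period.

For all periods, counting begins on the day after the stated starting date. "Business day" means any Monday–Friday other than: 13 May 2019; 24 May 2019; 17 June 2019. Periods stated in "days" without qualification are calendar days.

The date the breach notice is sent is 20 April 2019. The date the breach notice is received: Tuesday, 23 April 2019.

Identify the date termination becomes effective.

The last day of the mitigation period: 8 business days after Saturday, 20 April 2019, skipping weekends — Apr 22, Apr 23, Apr 24, Apr 25, Apr 26, Apr 29, Apr 30, May 1 — lands on Wednesday, 1 May 2019.
The last day of the notice period: 45 calendar days after 1 May 2019 is 15 June 2019.
Adding 90 calendar days to 15 June 2019 gives 13 September 2019, which is the last day of the standstill period.
The date termination becomes effective: 13 September 2019 + 65 days = 17 November 2019.

17 November 2019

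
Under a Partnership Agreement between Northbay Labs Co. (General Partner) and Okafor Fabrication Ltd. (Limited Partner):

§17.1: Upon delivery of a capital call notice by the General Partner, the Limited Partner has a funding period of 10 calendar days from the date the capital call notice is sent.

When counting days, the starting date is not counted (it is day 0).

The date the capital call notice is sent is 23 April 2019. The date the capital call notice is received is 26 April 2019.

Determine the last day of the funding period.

3 May 2019

The last day of the funding period: 10 calendar days after 23 April 2019 is 3 May 2019.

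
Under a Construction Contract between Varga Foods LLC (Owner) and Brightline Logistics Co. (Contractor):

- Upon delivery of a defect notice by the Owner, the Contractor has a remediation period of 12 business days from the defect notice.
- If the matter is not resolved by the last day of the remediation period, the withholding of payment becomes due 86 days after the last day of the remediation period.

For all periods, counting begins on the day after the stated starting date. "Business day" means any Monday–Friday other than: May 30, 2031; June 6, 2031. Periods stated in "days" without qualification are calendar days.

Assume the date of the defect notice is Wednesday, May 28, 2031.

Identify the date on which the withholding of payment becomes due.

From Wednesday, May 28, 2031, 12 business days (May 29, Jun 2, Jun 3, Jun 4, …, Jun 13, Jun 16, Jun 17, skipping weekends and the listed holidays on May 30, Jun 6) brings us to Tuesday, June 17, 2031, which is the last day of the remediation period.
The date on which the withholding of payment becomes due: 86 calendar days after June 17, 2031 is September 11, 2031.

September 11, 2031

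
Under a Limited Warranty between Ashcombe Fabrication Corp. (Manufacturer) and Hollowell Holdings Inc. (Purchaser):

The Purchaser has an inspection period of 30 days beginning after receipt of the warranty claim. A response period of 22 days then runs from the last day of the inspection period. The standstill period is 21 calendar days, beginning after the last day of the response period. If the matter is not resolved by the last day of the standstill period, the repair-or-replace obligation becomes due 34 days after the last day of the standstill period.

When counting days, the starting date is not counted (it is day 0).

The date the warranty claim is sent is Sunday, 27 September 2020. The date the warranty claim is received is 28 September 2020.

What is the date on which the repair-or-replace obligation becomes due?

Adding 30 calendar days to 28 September 2020 gives 28 October 2020, which is the last day of the inspection period.
Adding 22 calendar days to 28 October 2020 gives 19 November 2020, which is the last day of the response period.
Adding 21 calendar days to 19 November 2020 gives 10 December 2020, which is the last day of the standstill period.
The date on which the repair-or-replace obligation becomes due: 10 December 2020 + 34 days = 13 January 2021.

13 January 2021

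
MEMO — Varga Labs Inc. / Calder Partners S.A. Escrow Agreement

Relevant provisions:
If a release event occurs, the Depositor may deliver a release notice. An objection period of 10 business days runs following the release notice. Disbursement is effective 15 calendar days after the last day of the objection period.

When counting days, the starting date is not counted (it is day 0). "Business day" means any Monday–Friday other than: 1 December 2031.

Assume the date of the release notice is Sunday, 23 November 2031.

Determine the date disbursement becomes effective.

The last day of the objection period: 10 business days after Sunday, 23 November 2031, skipping weekends and the listed holiday on Dec 1 — Nov 24, Nov 25, Nov 26, Nov 27, Nov 28, Dec 2, Dec 3, Dec 4, Dec 5, Dec 8 — lands on Monday, 8 December 2031.
The date disbursement becomes effective: 15 calendar days after 8 December 2031 is 23 December 2031.

23 December 2031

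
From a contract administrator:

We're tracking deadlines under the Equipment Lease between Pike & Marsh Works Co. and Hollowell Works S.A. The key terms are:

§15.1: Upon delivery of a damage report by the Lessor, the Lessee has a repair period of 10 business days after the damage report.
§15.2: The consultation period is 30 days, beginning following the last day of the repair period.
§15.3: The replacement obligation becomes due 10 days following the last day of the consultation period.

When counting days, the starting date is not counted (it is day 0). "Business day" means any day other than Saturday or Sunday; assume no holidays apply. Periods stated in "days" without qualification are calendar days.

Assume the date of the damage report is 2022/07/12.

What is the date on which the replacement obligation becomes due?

2022/09/04

The last day of the repair period: counting 10 business days from Tuesday, 2022/07/12 (Jul 13, Jul 14, Jul 15, Jul 18, Jul 19, Jul 20, Jul 21, Jul 22, Jul 25, Jul 26, skipping weekends) reaches Tuesday, 2022/07/26.
The last day of the consultation period: 2022/07/26 + 30 days = 2022/08/25.
Adding 10 calendar days to 2022/08/25 gives 2022/09/04, which is the date on which the replacement obligation becomes due.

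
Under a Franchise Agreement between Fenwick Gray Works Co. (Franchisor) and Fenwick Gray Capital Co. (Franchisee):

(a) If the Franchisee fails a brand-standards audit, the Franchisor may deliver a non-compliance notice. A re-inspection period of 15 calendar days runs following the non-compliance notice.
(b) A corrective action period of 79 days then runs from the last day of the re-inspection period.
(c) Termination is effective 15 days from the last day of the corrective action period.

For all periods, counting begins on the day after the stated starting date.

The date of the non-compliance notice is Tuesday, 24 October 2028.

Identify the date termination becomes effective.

The last day of the re-inspection period: 15 calendar days after 24 October 2028 is 8 November 2028.
The last day of the corrective action period: 79 calendar days after 8 November 2028 is 26 January 2029.
Adding 15 calendar days to 26 January 2029 gives 10 February 2029, which is the date termination becomes effective.

10 February 2029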